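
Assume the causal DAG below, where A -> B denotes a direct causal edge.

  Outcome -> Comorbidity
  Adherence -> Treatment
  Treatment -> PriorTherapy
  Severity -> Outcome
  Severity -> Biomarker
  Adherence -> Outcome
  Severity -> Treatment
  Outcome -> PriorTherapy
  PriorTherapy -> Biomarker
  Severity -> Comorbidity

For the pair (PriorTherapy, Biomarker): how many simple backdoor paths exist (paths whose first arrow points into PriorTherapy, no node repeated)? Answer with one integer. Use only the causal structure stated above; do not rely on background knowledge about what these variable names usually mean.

A backdoor path from PriorTherapy to Biomarker is any simple undirected path whose first edge points into PriorTherapy (i.e. leaves PriorTherapy via a parent).
Parents of PriorTherapy: {Outcome, Treatment}.
Enumerating:
  P1: PriorTherapy <- Treatment <- Severity -> Biomarker
  P2: PriorTherapy <- Treatment <- Adherence -> Outcome <- Severity -> Biomarker
  P3: PriorTherapy <- Treatment <- Adherence -> Outcome -> Comorbidity <- Severity -> Biomarker
  P4: PriorTherapy <- Outcome <- Severity -> Biomarker
  P5: PriorTherapy <- Outcome <- Adherence -> Treatment <- Severity -> Biomarker
  P6: PriorTherapy <- Outcome -> Comorbidity <- Severity -> Biomarker
That exhausts the simple backdoor paths. Count: 6.

6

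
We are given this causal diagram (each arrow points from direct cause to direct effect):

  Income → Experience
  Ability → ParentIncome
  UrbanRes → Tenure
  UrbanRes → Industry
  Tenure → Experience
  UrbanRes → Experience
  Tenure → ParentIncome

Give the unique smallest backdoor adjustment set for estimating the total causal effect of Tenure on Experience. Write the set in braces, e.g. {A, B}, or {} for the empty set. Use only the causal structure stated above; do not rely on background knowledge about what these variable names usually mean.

{UrbanRes}

Variables eligible for adjustment (non-descendants of Tenure, excluding Tenure and Experience): {Ability, Income, Industry, UrbanRes}.
Backdoor paths from Tenure to Experience:
  P1: Tenure <- UrbanRes -> Experience
The empty set is not sufficient: P1 (Tenure <- UrbanRes -> Experience) has no collider blocking it and no conditioned non-collider, so it is open.
Try {UrbanRes}:
  P1: blocked at fork node UrbanRes ∈ conditioning set.
{UrbanRes} contains no descendant of Tenure and blocks every backdoor path.
No other singleton works — e.g. {Ability} leaves P1 open — so {UrbanRes} is the unique smallest valid adjustment set.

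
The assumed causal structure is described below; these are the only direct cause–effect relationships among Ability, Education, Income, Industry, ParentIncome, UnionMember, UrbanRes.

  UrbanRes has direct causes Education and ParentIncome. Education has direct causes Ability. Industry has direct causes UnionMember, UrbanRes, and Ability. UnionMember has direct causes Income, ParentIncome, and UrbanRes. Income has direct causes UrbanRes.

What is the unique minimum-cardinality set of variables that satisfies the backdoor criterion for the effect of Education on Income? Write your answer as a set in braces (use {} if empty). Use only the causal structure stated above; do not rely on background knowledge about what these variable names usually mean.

{}

Variables eligible for adjustment (non-descendants of Education, excluding Education and Income): {Ability, ParentIncome}.
Backdoor paths from Education to Income:
  P1: Education <- Ability -> Industry <- UrbanRes <- ParentIncome -> UnionMember <- Income
  P2: Education <- Ability -> Industry <- UrbanRes -> Income
  P3: Education <- Ability -> Industry <- UrbanRes -> UnionMember <- Income
  P4: Education <- Ability -> Industry <- UnionMember <- ParentIncome -> UrbanRes -> Income
  P5: Education <- Ability -> Industry <- UnionMember <- UrbanRes -> Income
  P6: Education <- Ability -> Industry <- UnionMember <- Income
Each backdoor path contains an unconditioned collider, so every path is already blocked with the empty conditioning set:
  P1: blocked at collider Industry (neither it nor any descendant is in the conditioning set).
  P2: blocked at collider Industry (neither it nor any descendant is in the conditioning set).
  P3: blocked at collider Industry (neither it nor any descendant is in the conditioning set).
  P4: blocked at collider Industry (neither it nor any descendant is in the conditioning set).
  P5: blocked at collider Industry (neither it nor any descendant is in the conditioning set).
  P6: blocked at collider Industry (neither it nor any descendant is in the conditioning set).
The empty set is therefore the unique smallest valid set.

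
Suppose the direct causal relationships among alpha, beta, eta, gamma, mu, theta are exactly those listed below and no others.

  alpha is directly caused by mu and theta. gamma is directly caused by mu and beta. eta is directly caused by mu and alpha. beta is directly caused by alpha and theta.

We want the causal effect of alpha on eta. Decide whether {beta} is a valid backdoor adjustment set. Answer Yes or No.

Backdoor paths from alpha to eta (paths whose first edge points into alpha):
  P1: alpha <- mu -> eta
  P2: alpha <- theta -> beta -> gamma <- mu -> eta
Condition 1 (no descendant of alpha in the set): FAILS — beta is a descendant of alpha.
Condition 2 (every backdoor path blocked by {beta}):
  P1: open — no interior node is in the conditioning set.
  P2: blocked at chain node beta ∈ conditioning set.
{beta} does not satisfy the backdoor criterion.

No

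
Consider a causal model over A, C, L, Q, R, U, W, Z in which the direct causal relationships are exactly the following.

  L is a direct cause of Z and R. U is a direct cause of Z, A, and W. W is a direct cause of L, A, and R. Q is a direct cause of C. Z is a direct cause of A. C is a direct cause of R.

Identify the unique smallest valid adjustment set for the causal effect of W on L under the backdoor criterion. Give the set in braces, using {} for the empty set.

{}

Variables eligible for adjustment (non-descendants of W, excluding W and L): {C, Q, U}.
Backdoor paths from W to L:
  P1: W <- U -> Z <- L
  P2: W <- U -> A <- Z <- L
Each backdoor path contains an unconditioned collider, so every path is already blocked with the empty conditioning set:
  P1: blocked at collider Z (neither it nor any descendant is in the conditioning set).
  P2: blocked at collider A (neither it nor any descendant is in the conditioning set).
The empty set is therefore the unique smallest valid set.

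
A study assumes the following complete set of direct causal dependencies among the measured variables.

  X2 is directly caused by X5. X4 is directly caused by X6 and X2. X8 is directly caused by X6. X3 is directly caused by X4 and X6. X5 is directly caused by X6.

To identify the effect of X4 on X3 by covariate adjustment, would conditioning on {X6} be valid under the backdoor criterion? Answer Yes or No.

Backdoor paths from X4 to X3 (paths whose first edge points into X4):
  P1: X4 <- X6 -> X3
  P2: X4 <- X2 <- X5 <- X6 -> X3
Condition 1 (no descendant of X4 in the set): holds — descendants of X4 are {X3}; none are in {X6}.
Condition 2 (every backdoor path blocked by {X6}):
  P1: blocked at fork node X6 ∈ conditioning set.
  P2: blocked at fork node X6 ∈ conditioning set.
{X6} satisfies the backdoor criterion.

Yes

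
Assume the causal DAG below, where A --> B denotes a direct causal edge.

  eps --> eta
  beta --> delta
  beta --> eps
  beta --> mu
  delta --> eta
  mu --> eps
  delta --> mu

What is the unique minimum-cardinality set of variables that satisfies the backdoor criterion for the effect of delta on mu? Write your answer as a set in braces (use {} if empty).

{beta}

Variables eligible for adjustment (non-descendants of delta, excluding delta and mu): {beta}.
Backdoor paths from delta to mu:
  P1: delta <- beta -> mu
  P2: delta <- beta -> eps <- mu
The empty set is not sufficient: P1 (delta <- beta -> mu) has no collider blocking it and no conditioned non-collider, so it is open.
Try {beta}:
  P1: blocked at fork node beta ∈ conditioning set.
  P2: blocked at fork node beta ∈ conditioning set.
{beta} contains no descendant of delta and blocks every backdoor path.
{beta} is the unique smallest valid adjustment set.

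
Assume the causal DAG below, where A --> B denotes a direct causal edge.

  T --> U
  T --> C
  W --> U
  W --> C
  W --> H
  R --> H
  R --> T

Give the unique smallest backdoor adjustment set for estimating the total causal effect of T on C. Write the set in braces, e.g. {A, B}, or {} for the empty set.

Variables eligible for adjustment (non-descendants of T, excluding T and C): {H, R, W}.
Backdoor paths from T to C:
  P1: T <- R -> H <- W -> C
Each backdoor path contains an unconditioned collider, so every path is already blocked with the empty conditioning set:
  P1: blocked at collider H (neither it nor any descendant is in the conditioning set).
The empty set is therefore the unique smallest valid set.

{}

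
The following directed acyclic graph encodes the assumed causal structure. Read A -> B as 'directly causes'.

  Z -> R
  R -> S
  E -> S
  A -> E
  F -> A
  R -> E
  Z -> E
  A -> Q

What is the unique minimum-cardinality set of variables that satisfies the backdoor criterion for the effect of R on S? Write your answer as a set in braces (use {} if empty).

{Z}

Variables eligible for adjustment (non-descendants of R, excluding R and S): {A, F, Q, Z}.
Backdoor paths from R to S:
  P1: R <- Z -> E -> S
The empty set is not sufficient: P1 (R <- Z -> E -> S) has no collider blocking it and no conditioned non-collider, so it is open.
Try {Z}:
  P1: blocked at fork node Z ∈ conditioning set.
{Z} contains no descendant of R and blocks every backdoor path.
No other singleton works — e.g. {F} leaves P1 open — so {Z} is the unique smallest valid adjustment set.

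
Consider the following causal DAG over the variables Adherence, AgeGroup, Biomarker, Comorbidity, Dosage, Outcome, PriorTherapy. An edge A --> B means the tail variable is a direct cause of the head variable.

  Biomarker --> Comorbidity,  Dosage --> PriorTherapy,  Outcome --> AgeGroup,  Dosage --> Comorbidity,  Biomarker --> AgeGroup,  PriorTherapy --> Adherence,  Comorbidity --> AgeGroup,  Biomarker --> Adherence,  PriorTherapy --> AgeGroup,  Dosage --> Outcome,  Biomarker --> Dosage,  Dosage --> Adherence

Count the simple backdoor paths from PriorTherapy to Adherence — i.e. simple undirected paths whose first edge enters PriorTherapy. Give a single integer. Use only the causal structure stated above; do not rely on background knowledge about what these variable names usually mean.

A backdoor path from PriorTherapy to Adherence is any simple undirected path whose first edge points into PriorTherapy (i.e. leaves PriorTherapy via a parent).
Parents of PriorTherapy: {Dosage}.
Enumerating:
  P1: PriorTherapy <- Dosage <- Biomarker -> Adherence
  P2: PriorTherapy <- Dosage -> Comorbidity <- Biomarker -> Adherence
  P3: PriorTherapy <- Dosage -> Comorbidity -> AgeGroup <- Biomarker -> Adherence
  P4: PriorTherapy <- Dosage -> Outcome -> AgeGroup <- Biomarker -> Adherence
  P5: PriorTherapy <- Dosage -> Outcome -> AgeGroup <- Comorbidity <- Biomarker -> Adherence
  P6: PriorTherapy <- Dosage -> Adherence
That exhausts the simple backdoor paths. Count: 6.

6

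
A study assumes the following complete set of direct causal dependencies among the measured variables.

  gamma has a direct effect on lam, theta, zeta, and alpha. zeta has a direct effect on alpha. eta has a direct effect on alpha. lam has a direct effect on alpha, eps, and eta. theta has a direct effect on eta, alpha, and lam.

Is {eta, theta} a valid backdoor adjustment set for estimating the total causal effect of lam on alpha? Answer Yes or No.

Backdoor paths from lam to alpha (paths whose first edge points into lam):
  P1: lam <- gamma -> zeta -> alpha
  P2: lam <- gamma -> theta -> eta -> alpha
  P3: lam <- gamma -> theta -> alpha
  P4: lam <- gamma -> alpha
  P5: lam <- theta <- gamma -> zeta -> alpha
  P6: lam <- theta <- gamma -> alpha
  P7: lam <- theta -> eta -> alpha
  P8: lam <- theta -> alpha
Condition 1 (no descendant of lam in the set): FAILS — eta is a descendant of lam.
Condition 2 (every backdoor path blocked by {eta, theta}):
  P1: open — no interior node is in the conditioning set.
  P2: blocked at chain node theta ∈ conditioning set.
  P3: blocked at chain node theta ∈ conditioning set.
  P4: open — no interior node is in the conditioning set.
  P5: blocked at chain node theta ∈ conditioning set.
  P6: blocked at chain node theta ∈ conditioning set.
  P7: blocked at fork node theta ∈ conditioning set.
  P8: blocked at fork node theta ∈ conditioning set.
{eta, theta} does not satisfy the backdoor criterion.

No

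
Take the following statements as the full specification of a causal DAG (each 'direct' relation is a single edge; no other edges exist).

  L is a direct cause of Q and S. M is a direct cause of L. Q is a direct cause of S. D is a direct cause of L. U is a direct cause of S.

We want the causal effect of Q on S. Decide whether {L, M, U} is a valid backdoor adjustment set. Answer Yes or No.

Backdoor paths from Q to S (paths whose first edge points into Q):
  P1: Q <- L -> S
Condition 1 (no descendant of Q in the set): holds — descendants of Q are {S}; none are in {L, M, U}.
Condition 2 (every backdoor path blocked by {L, M, U}):
  P1: blocked at fork node L ∈ conditioning set.
{L, M, U} satisfies the backdoor criterion.

Yes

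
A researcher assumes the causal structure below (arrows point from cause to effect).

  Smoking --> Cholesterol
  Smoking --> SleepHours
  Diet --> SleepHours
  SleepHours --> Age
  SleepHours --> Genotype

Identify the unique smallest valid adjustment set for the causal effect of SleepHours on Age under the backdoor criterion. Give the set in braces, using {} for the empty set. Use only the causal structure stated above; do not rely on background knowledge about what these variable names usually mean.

{}

Variables eligible for adjustment (non-descendants of SleepHours, excluding SleepHours and Age): {Cholesterol, Diet, Smoking}.
Backdoor paths from SleepHours to Age:
  (none)
With no backdoor paths the empty set already satisfies the criterion, and it is trivially minimal.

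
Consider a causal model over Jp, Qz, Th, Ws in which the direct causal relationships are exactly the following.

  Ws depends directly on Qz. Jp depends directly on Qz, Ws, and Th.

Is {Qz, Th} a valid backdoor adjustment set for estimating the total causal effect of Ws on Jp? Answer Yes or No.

Backdoor paths from Ws to Jp (paths whose first edge points into Ws):
  P1: Ws <- Qz -> Jp
Condition 1 (no descendant of Ws in the set): holds — descendants of Ws are {Jp}; none are in {Qz, Th}.
Condition 2 (every backdoor path blocked by {Qz, Th}):
  P1: blocked at fork node Qz ∈ conditioning set.
{Qz, Th} satisfies the backdoor criterion.

Yes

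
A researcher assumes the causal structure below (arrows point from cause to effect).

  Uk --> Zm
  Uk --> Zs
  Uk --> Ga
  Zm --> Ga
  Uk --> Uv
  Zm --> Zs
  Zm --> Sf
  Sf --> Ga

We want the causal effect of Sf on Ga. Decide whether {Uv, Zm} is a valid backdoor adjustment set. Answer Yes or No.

Yes

Backdoor paths from Sf to Ga (paths whose first edge points into Sf):
  P1: Sf <- Zm <- Uk -> Ga
  P2: Sf <- Zm -> Ga
  P3: Sf <- Zm -> Zs <- Uk -> Ga
Condition 1 (no descendant of Sf in the set): holds — descendants of Sf are {Ga}; none are in {Uv, Zm}.
Condition 2 (every backdoor path blocked by {Uv, Zm}):
  P1: blocked at chain node Zm ∈ conditioning set.
  P2: blocked at fork node Zm ∈ conditioning set.
  P3: blocked at fork node Zm ∈ conditioning set.
{Uv, Zm} satisfies the backdoor criterion.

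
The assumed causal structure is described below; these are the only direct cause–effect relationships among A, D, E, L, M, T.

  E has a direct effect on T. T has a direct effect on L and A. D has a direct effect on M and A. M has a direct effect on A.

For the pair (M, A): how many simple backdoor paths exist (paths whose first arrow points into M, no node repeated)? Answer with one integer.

A backdoor path from M to A is any simple undirected path whose first edge points into M (i.e. leaves M via a parent).
Parents of M: {D}.
Enumerating:
  P1: M <- D -> A
That exhausts the simple backdoor paths. Count: 1.

1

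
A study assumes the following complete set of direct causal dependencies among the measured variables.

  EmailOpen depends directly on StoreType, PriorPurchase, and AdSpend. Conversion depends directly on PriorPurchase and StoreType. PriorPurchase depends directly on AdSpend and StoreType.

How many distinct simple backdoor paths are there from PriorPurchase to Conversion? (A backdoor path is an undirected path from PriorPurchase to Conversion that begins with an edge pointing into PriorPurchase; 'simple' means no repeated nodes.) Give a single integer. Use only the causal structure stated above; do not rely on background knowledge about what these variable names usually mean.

2

A backdoor path from PriorPurchase to Conversion is any simple undirected path whose first edge points into PriorPurchase (i.e. leaves PriorPurchase via a parent).
Parents of PriorPurchase: {AdSpend, StoreType}.
Enumerating:
  P1: PriorPurchase <- StoreType -> Conversion
  P2: PriorPurchase <- AdSpend -> EmailOpen <- StoreType -> Conversion
That exhausts the simple backdoor paths. Count: 2.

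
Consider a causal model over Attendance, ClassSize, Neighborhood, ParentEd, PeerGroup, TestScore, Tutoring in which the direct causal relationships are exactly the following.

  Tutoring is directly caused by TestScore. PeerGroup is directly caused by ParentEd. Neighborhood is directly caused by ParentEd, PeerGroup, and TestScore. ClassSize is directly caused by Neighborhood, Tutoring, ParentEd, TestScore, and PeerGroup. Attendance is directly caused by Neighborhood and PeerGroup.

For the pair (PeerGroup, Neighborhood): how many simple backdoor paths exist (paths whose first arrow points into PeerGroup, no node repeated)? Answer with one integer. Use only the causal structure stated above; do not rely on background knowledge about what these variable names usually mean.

4

A backdoor path from PeerGroup to Neighborhood is any simple undirected path whose first edge points into PeerGroup (i.e. leaves PeerGroup via a parent).
Parents of PeerGroup: {ParentEd}.
Enumerating:
  P1: PeerGroup <- ParentEd -> Neighborhood
  P2: PeerGroup <- ParentEd -> ClassSize <- TestScore -> Neighborhood
  P3: PeerGroup <- ParentEd -> ClassSize <- Tutoring <- TestScore -> Neighborhood
  P4: PeerGroup <- ParentEd -> ClassSize <- Neighborhood
That exhausts the simple backdoor paths. Count: 4.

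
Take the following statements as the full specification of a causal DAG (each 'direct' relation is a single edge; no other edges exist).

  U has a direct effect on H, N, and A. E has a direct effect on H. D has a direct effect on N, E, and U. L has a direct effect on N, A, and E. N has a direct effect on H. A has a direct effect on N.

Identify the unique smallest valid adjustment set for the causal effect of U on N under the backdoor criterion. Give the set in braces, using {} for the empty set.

Variables eligible for adjustment (non-descendants of U, excluding U and N): {D, E, L}.
Backdoor paths from U to N:
  P1: U <- D -> E <- L -> A -> N
  P2: U <- D -> E <- L -> N
  P3: U <- D -> E -> H <- N
  P4: U <- D -> N
The empty set is not sufficient: P4 (U <- D -> N) has no collider blocking it and no conditioned non-collider, so it is open.
Try {D}:
  P1: blocked at fork node D ∈ conditioning set.
  P2: blocked at fork node D ∈ conditioning set.
  P3: blocked at fork node D ∈ conditioning set.
  P4: blocked at fork node D ∈ conditioning set.
{D} contains no descendant of U and blocks every backdoor path.
No other singleton works — e.g. {L} leaves P4 open — so {D} is the unique smallest valid adjustment set.

{D}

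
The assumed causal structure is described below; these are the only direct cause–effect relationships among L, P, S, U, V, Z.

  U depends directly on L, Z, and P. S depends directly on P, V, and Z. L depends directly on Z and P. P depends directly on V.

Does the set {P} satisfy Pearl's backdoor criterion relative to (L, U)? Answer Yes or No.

Backdoor paths from L to U (paths whose first edge points into L):
  P1: L <- P <- V -> S <- Z -> U
  P2: L <- P -> U
  P3: L <- P -> S <- Z -> U
  P4: L <- Z -> U
  P5: L <- Z -> S <- V -> P -> U
  P6: L <- Z -> S <- P -> U
Condition 1 (no descendant of L in the set): holds — descendants of L are {U}; none are in {P}.
Condition 2 (every backdoor path blocked by {P}):
  P1: blocked at chain node P ∈ conditioning set.
  P2: blocked at fork node P ∈ conditioning set.
  P3: blocked at fork node P ∈ conditioning set.
  P4: open — no interior node is in the conditioning set.
  P5: blocked at collider S (neither it nor any descendant is in the conditioning set).
  P6: blocked at collider S (neither it nor any descendant is in the conditioning set).
{P} does not satisfy the backdoor criterion.

No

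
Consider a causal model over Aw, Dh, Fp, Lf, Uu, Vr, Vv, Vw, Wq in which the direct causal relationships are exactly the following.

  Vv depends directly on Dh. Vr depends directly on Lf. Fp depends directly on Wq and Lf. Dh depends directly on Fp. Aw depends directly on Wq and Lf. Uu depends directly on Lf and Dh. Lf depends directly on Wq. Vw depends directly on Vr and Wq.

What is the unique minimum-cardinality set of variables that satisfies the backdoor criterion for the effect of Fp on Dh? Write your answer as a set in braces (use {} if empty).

Variables eligible for adjustment (non-descendants of Fp, excluding Fp and Dh): {Aw, Lf, Vr, Vw, Wq}.
Backdoor paths from Fp to Dh:
  P1: Fp <- Wq -> Lf -> Uu <- Dh
  P2: Fp <- Wq -> Vw <- Vr <- Lf -> Uu <- Dh
  P3: Fp <- Wq -> Aw <- Lf -> Uu <- Dh
  P4: Fp <- Lf -> Uu <- Dh
Each backdoor path contains an unconditioned collider, so every path is already blocked with the empty conditioning set:
  P1: blocked at collider Uu (neither it nor any descendant is in the conditioning set).
  P2: blocked at collider Vw (neither it nor any descendant is in the conditioning set).
  P3: blocked at collider Aw (neither it nor any descendant is in the conditioning set).
  P4: blocked at collider Uu (neither it nor any descendant is in the conditioning set).
The empty set is therefore the unique smallest valid set.

{}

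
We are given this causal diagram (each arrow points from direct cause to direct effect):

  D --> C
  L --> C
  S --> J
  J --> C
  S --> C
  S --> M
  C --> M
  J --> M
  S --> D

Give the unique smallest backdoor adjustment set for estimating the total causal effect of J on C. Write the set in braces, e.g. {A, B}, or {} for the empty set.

Variables eligible for adjustment (non-descendants of J, excluding J and C): {D, L, S}.
Backdoor paths from J to C:
  P1: J <- S -> D -> C
  P2: J <- S -> C
  P3: J <- S -> M <- C
The empty set is not sufficient: P1 (J <- S -> D -> C) has no collider blocking it and no conditioned non-collider, so it is open.
Try {S}:
  P1: blocked at fork node S ∈ conditioning set.
  P2: blocked at fork node S ∈ conditioning set.
  P3: blocked at fork node S ∈ conditioning set.
{S} contains no descendant of J and blocks every backdoor path.
No other singleton works — e.g. {D} leaves P2 open — so {S} is the unique smallest valid adjustment set.

{S}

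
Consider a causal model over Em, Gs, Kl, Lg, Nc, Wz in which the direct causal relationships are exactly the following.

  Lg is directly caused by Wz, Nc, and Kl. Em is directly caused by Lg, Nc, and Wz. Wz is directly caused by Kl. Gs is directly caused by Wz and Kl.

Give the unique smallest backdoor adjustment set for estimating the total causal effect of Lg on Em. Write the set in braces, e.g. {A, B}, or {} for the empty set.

{Nc, Wz}

Variables eligible for adjustment (non-descendants of Lg, excluding Lg and Em): {Gs, Kl, Nc, Wz}.
Backdoor paths from Lg to Em:
  P1: Lg <- Nc -> Em
  P2: Lg <- Kl -> Wz -> Em
  P3: Lg <- Kl -> Gs <- Wz -> Em
  P4: Lg <- Wz -> Em
The empty set is not sufficient: P1 (Lg <- Nc -> Em) has no collider blocking it and no conditioned non-collider, so it is open.
Try {Nc, Wz}:
  P1: blocked at fork node Nc ∈ conditioning set.
  P2: blocked at chain node Wz ∈ conditioning set.
  P3: blocked at collider Gs (neither it nor any descendant is in the conditioning set).
  P4: blocked at fork node Wz ∈ conditioning set.
{Nc, Wz} contains no descendant of Lg and blocks every backdoor path.
Every element of {Nc, Wz} is needed (dropping Nc leaves P1 open; dropping Wz leaves P2 open), so no proper subset is valid.
Among all size-2 subsets of the eligible variables, only {Nc, Wz} blocks every backdoor path, so it is the unique smallest valid adjustment set.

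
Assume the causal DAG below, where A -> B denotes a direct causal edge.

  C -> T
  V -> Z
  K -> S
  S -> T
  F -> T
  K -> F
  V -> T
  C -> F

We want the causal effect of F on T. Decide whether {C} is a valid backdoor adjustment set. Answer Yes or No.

Backdoor paths from F to T (paths whose first edge points into F):
  P1: F <- C -> T
  P2: F <- K -> S -> T
Condition 1 (no descendant of F in the set): holds — descendants of F are {T}; none are in {C}.
Condition 2 (every backdoor path blocked by {C}):
  P1: blocked at fork node C ∈ conditioning set.
  P2: open — no interior node is in the conditioning set.
{C} does not satisfy the backdoor criterion.

No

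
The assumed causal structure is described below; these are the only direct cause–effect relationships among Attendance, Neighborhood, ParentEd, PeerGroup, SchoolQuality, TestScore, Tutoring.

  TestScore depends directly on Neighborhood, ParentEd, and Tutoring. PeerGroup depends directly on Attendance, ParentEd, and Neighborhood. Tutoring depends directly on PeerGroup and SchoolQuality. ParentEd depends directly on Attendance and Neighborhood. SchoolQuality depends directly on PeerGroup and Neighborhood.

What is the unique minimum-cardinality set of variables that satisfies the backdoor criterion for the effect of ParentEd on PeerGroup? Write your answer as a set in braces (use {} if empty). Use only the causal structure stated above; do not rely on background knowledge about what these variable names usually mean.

Variables eligible for adjustment (non-descendants of ParentEd, excluding ParentEd and PeerGroup): {Attendance, Neighborhood}.
Backdoor paths from ParentEd to PeerGroup:
  P1: ParentEd <- Attendance -> PeerGroup
  P2: ParentEd <- Neighborhood -> PeerGroup
  P3: ParentEd <- Neighborhood -> SchoolQuality <- PeerGroup
  P4: ParentEd <- Neighborhood -> SchoolQuality -> Tutoring <- PeerGroup
  P5: ParentEd <- Neighborhood -> TestScore <- Tutoring <- PeerGroup
  P6: ParentEd <- Neighborhood -> TestScore <- Tutoring <- SchoolQuality <- PeerGroup
The empty set is not sufficient: P1 (ParentEd <- Attendance -> PeerGroup) has no collider blocking it and no conditioned non-collider, so it is open.
Try {Attendance, Neighborhood}:
  P1: blocked at fork node Attendance ∈ conditioning set.
  P2: blocked at fork node Neighborhood ∈ conditioning set.
  P3: blocked at fork node Neighborhood ∈ conditioning set.
  P4: blocked at fork node Neighborhood ∈ conditioning set.
  P5: blocked at fork node Neighborhood ∈ conditioning set.
  P6: blocked at fork node Neighborhood ∈ conditioning set.
{Attendance, Neighborhood} contains no descendant of ParentEd and blocks every backdoor path.
Every element of {Attendance, Neighborhood} is needed (dropping Attendance leaves P1 open; dropping Neighborhood leaves P2 open), so no proper subset is valid.
Among all size-2 subsets of the eligible variables, only {Attendance, Neighborhood} blocks every backdoor path, so it is the unique smallest valid adjustment set.

{Attendance, Neighborhood}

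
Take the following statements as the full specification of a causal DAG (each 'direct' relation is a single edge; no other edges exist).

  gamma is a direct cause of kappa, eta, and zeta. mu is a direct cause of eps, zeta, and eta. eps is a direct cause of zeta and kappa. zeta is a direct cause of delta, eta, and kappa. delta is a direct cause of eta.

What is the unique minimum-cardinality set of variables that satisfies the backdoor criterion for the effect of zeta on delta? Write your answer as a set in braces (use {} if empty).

Variables eligible for adjustment (non-descendants of zeta, excluding zeta and delta): {eps, gamma, mu}.
Backdoor paths from zeta to delta:
  P1: zeta <- mu -> eps -> kappa <- gamma -> eta <- delta
  P2: zeta <- mu -> eta <- delta
  P3: zeta <- gamma -> kappa <- eps <- mu -> eta <- delta
  P4: zeta <- gamma -> eta <- delta
  P5: zeta <- eps <- mu -> eta <- delta
  P6: zeta <- eps -> kappa <- gamma -> eta <- delta
Each backdoor path contains an unconditioned collider, so every path is already blocked with the empty conditioning set:
  P1: blocked at collider kappa (neither it nor any descendant is in the conditioning set).
  P2: blocked at collider eta (neither it nor any descendant is in the conditioning set).
  P3: blocked at collider kappa (neither it nor any descendant is in the conditioning set).
  P4: blocked at collider eta (neither it nor any descendant is in the conditioning set).
  P5: blocked at collider eta (neither it nor any descendant is in the conditioning set).
  P6: blocked at collider kappa (neither it nor any descendant is in the conditioning set).
The empty set is therefore the unique smallest valid set.

{}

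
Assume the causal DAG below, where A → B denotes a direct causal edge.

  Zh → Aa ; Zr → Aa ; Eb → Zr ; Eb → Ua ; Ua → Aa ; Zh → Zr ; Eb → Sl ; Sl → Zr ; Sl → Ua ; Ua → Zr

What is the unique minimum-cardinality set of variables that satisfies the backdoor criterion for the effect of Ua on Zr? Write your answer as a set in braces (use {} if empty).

{Eb, Sl}

Variables eligible for adjustment (non-descendants of Ua, excluding Ua and Zr): {Eb, Sl, Zh}.
Backdoor paths from Ua to Zr:
  P1: Ua <- Eb -> Sl -> Zr
  P2: Ua <- Eb -> Zr
  P3: Ua <- Sl <- Eb -> Zr
  P4: Ua <- Sl -> Zr
The empty set is not sufficient: P1 (Ua <- Eb -> Sl -> Zr) has no collider blocking it and no conditioned non-collider, so it is open.
Try {Eb, Sl}:
  P1: blocked at fork node Eb ∈ conditioning set.
  P2: blocked at fork node Eb ∈ conditioning set.
  P3: blocked at chain node Sl ∈ conditioning set.
  P4: blocked at fork node Sl ∈ conditioning set.
{Eb, Sl} contains no descendant of Ua and blocks every backdoor path.
Every element of {Eb, Sl} is needed (dropping Eb leaves P2 open; dropping Sl leaves P4 open), so no proper subset is valid.
Among all size-2 subsets of the eligible variables, only {Eb, Sl} blocks every backdoor path, so it is the unique smallest valid adjustment set.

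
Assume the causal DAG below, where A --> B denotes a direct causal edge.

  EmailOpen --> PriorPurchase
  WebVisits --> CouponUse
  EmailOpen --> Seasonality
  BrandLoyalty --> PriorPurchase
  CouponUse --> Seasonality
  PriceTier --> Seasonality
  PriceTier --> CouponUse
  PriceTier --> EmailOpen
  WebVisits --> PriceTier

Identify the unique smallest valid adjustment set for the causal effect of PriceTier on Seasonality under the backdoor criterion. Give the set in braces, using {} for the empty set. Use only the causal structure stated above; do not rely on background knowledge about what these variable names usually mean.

{WebVisits}

Variables eligible for adjustment (non-descendants of PriceTier, excluding PriceTier and Seasonality): {BrandLoyalty, WebVisits}.
Backdoor paths from PriceTier to Seasonality:
  P1: PriceTier <- WebVisits -> CouponUse -> Seasonality
The empty set is not sufficient: P1 (PriceTier <- WebVisits -> CouponUse -> Seasonality) has no collider blocking it and no conditioned non-collider, so it is open.
Try {WebVisits}:
  P1: blocked at fork node WebVisits ∈ conditioning set.
{WebVisits} contains no descendant of PriceTier and blocks every backdoor path.
No other singleton works — e.g. {BrandLoyalty} leaves P1 open — so {WebVisits} is the unique smallest valid adjustment set.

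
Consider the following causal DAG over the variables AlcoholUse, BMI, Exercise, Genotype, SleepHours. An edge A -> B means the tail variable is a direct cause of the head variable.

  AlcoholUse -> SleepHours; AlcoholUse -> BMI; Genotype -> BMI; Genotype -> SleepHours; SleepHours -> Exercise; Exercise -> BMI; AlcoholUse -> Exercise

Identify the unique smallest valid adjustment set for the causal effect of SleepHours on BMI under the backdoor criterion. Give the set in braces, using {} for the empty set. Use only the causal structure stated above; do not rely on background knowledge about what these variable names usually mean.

Variables eligible for adjustment (non-descendants of SleepHours, excluding SleepHours and BMI): {AlcoholUse, Genotype}.
Backdoor paths from SleepHours to BMI:
  P1: SleepHours <- AlcoholUse -> Exercise -> BMI
  P2: SleepHours <- AlcoholUse -> BMI
  P3: SleepHours <- Genotype -> BMI
The empty set is not sufficient: P1 (SleepHours <- AlcoholUse -> Exercise -> BMI) has no collider blocking it and no conditioned non-collider, so it is open.
Try {AlcoholUse, Genotype}:
  P1: blocked at fork node AlcoholUse ∈ conditioning set.
  P2: blocked at fork node AlcoholUse ∈ conditioning set.
  P3: blocked at fork node Genotype ∈ conditioning set.
{AlcoholUse, Genotype} contains no descendant of SleepHours and blocks every backdoor path.
Every element of {AlcoholUse, Genotype} is needed (dropping AlcoholUse leaves P1 open; dropping Genotype leaves P3 open), so no proper subset is valid.
Among all size-2 subsets of the eligible variables, only {AlcoholUse, Genotype} blocks every backdoor path, so it is the unique smallest valid adjustment set.

{AlcoholUse, Genotype}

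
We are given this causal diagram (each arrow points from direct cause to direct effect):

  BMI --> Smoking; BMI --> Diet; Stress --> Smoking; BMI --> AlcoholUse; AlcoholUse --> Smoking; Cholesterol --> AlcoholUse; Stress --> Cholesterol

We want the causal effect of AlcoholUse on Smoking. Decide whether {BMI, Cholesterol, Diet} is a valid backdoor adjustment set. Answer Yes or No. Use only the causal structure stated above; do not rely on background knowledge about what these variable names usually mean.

Yes

Backdoor paths from AlcoholUse to Smoking (paths whose first edge points into AlcoholUse):
  P1: AlcoholUse <- BMI -> Smoking
  P2: AlcoholUse <- Cholesterol <- Stress -> Smoking
Condition 1 (no descendant of AlcoholUse in the set): holds — descendants of AlcoholUse are {Smoking}; none are in {BMI, Cholesterol, Diet}.
Condition 2 (every backdoor path blocked by {BMI, Cholesterol, Diet}):
  P1: blocked at fork node BMI ∈ conditioning set.
  P2: blocked at chain node Cholesterol ∈ conditioning set.
{BMI, Cholesterol, Diet} satisfies the backdoor criterion.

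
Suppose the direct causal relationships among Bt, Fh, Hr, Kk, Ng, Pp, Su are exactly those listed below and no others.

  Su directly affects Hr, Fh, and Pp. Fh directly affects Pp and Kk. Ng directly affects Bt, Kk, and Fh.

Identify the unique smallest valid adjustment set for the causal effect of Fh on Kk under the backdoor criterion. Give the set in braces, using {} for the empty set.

{Ng}

Variables eligible for adjustment (non-descendants of Fh, excluding Fh and Kk): {Bt, Hr, Ng, Su}.
Backdoor paths from Fh to Kk:
  P1: Fh <- Ng -> Kk
The empty set is not sufficient: P1 (Fh <- Ng -> Kk) has no collider blocking it and no conditioned non-collider, so it is open.
Try {Ng}:
  P1: blocked at fork node Ng ∈ conditioning set.
{Ng} contains no descendant of Fh and blocks every backdoor path.
No other singleton works — e.g. {Su} leaves P1 open — so {Ng} is the unique smallest valid adjustment set.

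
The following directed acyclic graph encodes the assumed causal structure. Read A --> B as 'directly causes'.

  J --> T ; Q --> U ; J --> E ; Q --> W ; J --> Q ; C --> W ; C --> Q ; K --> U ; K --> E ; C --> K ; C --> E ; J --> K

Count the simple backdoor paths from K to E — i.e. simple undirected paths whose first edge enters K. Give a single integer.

6

A backdoor path from K to E is any simple undirected path whose first edge points into K (i.e. leaves K via a parent).
Parents of K: {C, J}.
Enumerating:
  P1: K <- C -> Q <- J -> E
  P2: K <- C -> E
  P3: K <- C -> W <- Q <- J -> E
  P4: K <- J -> Q <- C -> E
  P5: K <- J -> Q -> W <- C -> E
  P6: K <- J -> E
That exhausts the simple backdoor paths. Count: 6.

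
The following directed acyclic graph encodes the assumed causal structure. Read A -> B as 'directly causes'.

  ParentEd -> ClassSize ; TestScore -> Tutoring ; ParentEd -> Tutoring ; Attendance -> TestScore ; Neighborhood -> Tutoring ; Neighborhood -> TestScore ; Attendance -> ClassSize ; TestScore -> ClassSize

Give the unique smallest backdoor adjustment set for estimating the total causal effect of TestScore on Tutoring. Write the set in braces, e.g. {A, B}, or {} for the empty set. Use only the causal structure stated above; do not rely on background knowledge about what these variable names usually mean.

{Neighborhood}

Variables eligible for adjustment (non-descendants of TestScore, excluding TestScore and Tutoring): {Attendance, Neighborhood, ParentEd}.
Backdoor paths from TestScore to Tutoring:
  P1: TestScore <- Attendance -> ClassSize <- ParentEd -> Tutoring
  P2: TestScore <- Neighborhood -> Tutoring
The empty set is not sufficient: P2 (TestScore <- Neighborhood -> Tutoring) has no collider blocking it and no conditioned non-collider, so it is open.
Try {Neighborhood}:
  P1: blocked at collider ClassSize (neither it nor any descendant is in the conditioning set).
  P2: blocked at fork node Neighborhood ∈ conditioning set.
{Neighborhood} contains no descendant of TestScore and blocks every backdoor path.
No other singleton works — e.g. {ParentEd} leaves P2 open — so {Neighborhood} is the unique smallest valid adjustment set.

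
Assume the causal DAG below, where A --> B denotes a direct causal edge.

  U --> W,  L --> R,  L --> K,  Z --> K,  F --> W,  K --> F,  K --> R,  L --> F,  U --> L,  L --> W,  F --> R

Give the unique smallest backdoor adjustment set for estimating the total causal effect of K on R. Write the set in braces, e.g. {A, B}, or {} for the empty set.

Variables eligible for adjustment (non-descendants of K, excluding K and R): {L, U, Z}.
Backdoor paths from K to R:
  P1: K <- L <- U -> W <- F -> R
  P2: K <- L -> F -> R
  P3: K <- L -> R
  P4: K <- L -> W <- F -> R
The empty set is not sufficient: P2 (K <- L -> F -> R) has no collider blocking it and no conditioned non-collider, so it is open.
Try {L}:
  P1: blocked at chain node L ∈ conditioning set.
  P2: blocked at fork node L ∈ conditioning set.
  P3: blocked at fork node L ∈ conditioning set.
  P4: blocked at fork node L ∈ conditioning set.
{L} contains no descendant of K and blocks every backdoor path.
No other singleton works — e.g. {U} leaves P2 open — so {L} is the unique smallest valid adjustment set.

{L}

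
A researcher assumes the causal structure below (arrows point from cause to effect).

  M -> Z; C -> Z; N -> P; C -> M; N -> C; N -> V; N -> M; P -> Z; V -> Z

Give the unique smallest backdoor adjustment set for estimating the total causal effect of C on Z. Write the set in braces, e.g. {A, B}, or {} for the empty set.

{N}

Variables eligible for adjustment (non-descendants of C, excluding C and Z): {N, P, V}.
Backdoor paths from C to Z:
  P1: C <- N -> V -> Z
  P2: C <- N -> M -> Z
  P3: C <- N -> P -> Z
The empty set is not sufficient: P1 (C <- N -> V -> Z) has no collider blocking it and no conditioned non-collider, so it is open.
Try {N}:
  P1: blocked at fork node N ∈ conditioning set.
  P2: blocked at fork node N ∈ conditioning set.
  P3: blocked at fork node N ∈ conditioning set.
{N} contains no descendant of C and blocks every backdoor path.
No other singleton works — e.g. {V} leaves P2 open — so {N} is the unique smallest valid adjustment set.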